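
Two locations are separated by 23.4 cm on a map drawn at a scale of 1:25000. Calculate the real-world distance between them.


ground = 23.4 cm * 25000 / 100 = 5850.0 m = 5.85 km

5.85 km


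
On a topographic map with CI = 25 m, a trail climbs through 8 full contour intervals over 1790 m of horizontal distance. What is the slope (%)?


elevation change = 8 * 25 = 200 m
slope = 200 / 1790 * 100 = 11.2%

11.2%


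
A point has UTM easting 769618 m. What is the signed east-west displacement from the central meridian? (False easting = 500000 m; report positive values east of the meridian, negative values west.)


displacement = 769618 - 500000 = 269618 m

269618 m


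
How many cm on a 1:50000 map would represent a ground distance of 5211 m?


map_cm = 5211 * 100 / 50000 = 10.422 cm ≈ 10.42 cm

10.42 cm


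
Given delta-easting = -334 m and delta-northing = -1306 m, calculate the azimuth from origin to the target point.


az = atan2(-334, -1306) = -165.7 deg
adjusted to 0-360: 194.3 degrees

194.3 degrees


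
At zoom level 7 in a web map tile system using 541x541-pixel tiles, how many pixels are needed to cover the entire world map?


tiles per axis = 2^7 = 128
total tiles = 128^2 = 16384
pixels per axis = 128 * 541 = 69248
total pixels = 69248^2 = 4795285504

4795285504 pixels


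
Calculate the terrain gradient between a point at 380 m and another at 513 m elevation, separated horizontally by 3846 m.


gradient = (513 - 380) / 3846 = 133 / 3846 = 0.0346

0.0346


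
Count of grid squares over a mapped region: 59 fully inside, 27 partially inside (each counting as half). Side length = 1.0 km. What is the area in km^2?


effective squares = 59 + 27 * 0.5 = 72.5
area = 72.5 * 1.0 = 72.5 km^2

72.5 km^2


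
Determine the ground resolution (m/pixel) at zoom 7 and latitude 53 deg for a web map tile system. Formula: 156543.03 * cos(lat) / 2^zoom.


res = 156543.03 * cos(53) / 2^7 = 156543.03 * 0.60181502 / 128 = 736.02 m/pixel

736.02 m/pixel


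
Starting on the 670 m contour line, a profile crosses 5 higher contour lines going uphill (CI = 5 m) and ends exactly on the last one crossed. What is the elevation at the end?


elevation = 670 + 5 * 5 = 695 m

695 m


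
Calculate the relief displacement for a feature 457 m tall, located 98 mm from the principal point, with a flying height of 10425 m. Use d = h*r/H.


d = h * r / H = 457 * 98 / 10425 = 4.3 mm

4.3 mm


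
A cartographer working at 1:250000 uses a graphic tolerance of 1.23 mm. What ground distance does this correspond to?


ground = 1.23 mm * 250000 / 1000 = 307.5 m

307.5 m


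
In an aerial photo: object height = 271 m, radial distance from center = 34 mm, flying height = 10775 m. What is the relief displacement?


d = h * r / H = 271 * 34 / 10775 = 0.86 mm

0.86 mm


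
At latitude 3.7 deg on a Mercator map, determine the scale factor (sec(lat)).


SF = 1 / cos(3.7) = 1 / 0.997916 = 1.002

1.002


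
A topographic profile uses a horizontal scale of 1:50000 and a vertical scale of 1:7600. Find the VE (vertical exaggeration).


VE = horizontal_scale / vertical_scale = 50000 / 7600 ≈ 6.6

6.6x


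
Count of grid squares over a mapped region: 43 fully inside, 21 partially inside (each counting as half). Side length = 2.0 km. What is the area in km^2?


effective squares = 43 + 21 * 0.5 = 53.5
area = 53.5 * 4.0 = 214.0 km^2

214.0 km^2


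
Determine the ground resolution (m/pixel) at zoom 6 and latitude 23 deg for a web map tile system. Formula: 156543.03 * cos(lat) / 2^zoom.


res = 156543.03 * cos(23) / 2^6 = 156543.03 * 0.92050485 / 64 = 2251.54 m/pixel

2251.54 m/pixel


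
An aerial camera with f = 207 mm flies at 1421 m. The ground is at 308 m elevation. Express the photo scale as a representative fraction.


scale = f / (H - h) = 207 mm / 1113 m = 207 / 1113000 = 1:5377

1:5377


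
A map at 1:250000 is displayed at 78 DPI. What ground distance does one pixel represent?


pixel_cm = 2.54 / 78 ≈ 0.032564 cm
ground = pixel_cm * 250000 / 100 = 2.54 * 250000 / (78 * 100) = 635000 / 7800 ≈ 81.41 m

81.41 m


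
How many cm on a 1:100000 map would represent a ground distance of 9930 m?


map_cm = 9930 * 100 / 100000 = 9.93 cm

9.93 cm


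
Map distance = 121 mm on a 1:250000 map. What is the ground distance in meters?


ground = 121 mm * 250000 / 1000 = 30250.0 m

30250.0 m


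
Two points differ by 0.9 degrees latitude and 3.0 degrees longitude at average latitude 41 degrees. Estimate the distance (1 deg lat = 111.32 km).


dlat_km = 0.9 * 111.32 = 100.188
dlon_km = 3.0 * 111.32 * cos(41) ≈ 252.043
dist = sqrt(100.188^2 + 252.043^2) ≈ 271.2 km

271.2 km


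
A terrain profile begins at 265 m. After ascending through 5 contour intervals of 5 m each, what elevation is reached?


elevation = 265 + 5 * 5 = 290 m

290 m


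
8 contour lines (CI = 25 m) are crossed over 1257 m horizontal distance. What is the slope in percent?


elevation change = 8 * 25 = 200 m
slope = 200 / 1257 * 100 = 15.9%

15.9%


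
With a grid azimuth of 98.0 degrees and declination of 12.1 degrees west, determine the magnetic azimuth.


magnetic azimuth = grid azimuth - declination (east +ve)
mag_az = 98.0 - -12.1 = 110.1 degrees

110.1 degrees


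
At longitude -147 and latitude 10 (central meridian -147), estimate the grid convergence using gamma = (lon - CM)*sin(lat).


gamma = (-147 - -147) * sin(10) = 0 * 0.173648 = 0.0 degrees

0.0 degrees


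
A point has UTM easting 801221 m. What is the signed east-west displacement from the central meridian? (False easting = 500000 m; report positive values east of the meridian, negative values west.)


displacement = 801221 - 500000 = 301221 m

301221 m


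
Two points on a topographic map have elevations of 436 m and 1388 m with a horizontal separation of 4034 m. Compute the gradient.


gradient = (1388 - 436) / 4034 = 952 / 4034 = 0.236

0.236


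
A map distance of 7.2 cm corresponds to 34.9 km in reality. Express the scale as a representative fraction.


ground = 34.9 km = 3490000 cm; RF denominator = ground / map = 3490000 / 7.2 ≈ 484722; RF = 1:484722

1:484722


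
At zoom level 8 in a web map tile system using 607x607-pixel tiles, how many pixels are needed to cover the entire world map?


tiles per axis = 2^8 = 256
total tiles = 256^2 = 65536
pixels per axis = 256 * 607 = 155392
total pixels = 155392^2 = 24146673664

24146673664 pixels


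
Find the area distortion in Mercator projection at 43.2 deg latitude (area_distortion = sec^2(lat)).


area_distortion = 1/cos^2(43.2) = 1.882

1.882


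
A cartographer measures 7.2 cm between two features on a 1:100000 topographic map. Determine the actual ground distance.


ground = 7.2 cm * 100000 / 100 = 7200.0 m = 7.2 km

7.2 km


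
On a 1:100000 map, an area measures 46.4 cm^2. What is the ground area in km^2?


ground_area = 46.4 * (100000/100)^2 = 46400000.0 m^2 = 46.4 km^2

46.4 km^2


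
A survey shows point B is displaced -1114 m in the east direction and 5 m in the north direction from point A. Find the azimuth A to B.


az = atan2(-1114, 5) = -89.7 deg
adjusted to 0-360: 270.3 degrees

270.3 degrees


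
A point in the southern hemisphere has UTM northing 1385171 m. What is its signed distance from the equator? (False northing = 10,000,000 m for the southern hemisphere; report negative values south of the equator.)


For southern: actual = 1385171 - 10000000 = -8614829 m

-8614829 m


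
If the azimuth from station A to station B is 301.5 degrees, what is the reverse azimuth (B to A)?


back azimuth = (301.5 + 180) mod 360 = 121.5 degrees

121.5 degrees


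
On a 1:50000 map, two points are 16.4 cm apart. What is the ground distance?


ground = 16.4 cm * 50000 / 100 = 8200.0 m = 8.2 km

8.2 km


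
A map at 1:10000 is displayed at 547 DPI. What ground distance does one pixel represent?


pixel_cm = 2.54 / 547 ≈ 0.004644 cm
ground = pixel_cm * 10000 / 100 = 2.54 * 10000 / (547 * 100) = 25400 / 54700 ≈ 0.46 m

0.46 m


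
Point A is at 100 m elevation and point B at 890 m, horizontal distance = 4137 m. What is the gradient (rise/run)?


gradient = (890 - 100) / 4137 = 790 / 4137 = 0.191

0.191


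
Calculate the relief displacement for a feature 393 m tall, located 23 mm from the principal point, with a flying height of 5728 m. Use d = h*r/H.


d = h * r / H = 393 * 23 / 5728 = 1.58 mm

1.58 mm


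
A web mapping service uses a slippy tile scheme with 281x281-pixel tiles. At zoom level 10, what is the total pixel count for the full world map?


tiles per axis = 2^10 = 1024
total tiles = 1024^2 = 1048576
pixels per axis = 1024 * 281 = 287744
total pixels = 287744^2 = 82796609536

82796609536 pixels


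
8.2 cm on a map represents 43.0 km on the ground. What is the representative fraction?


ground = 43.0 km = 4300000 cm; RF denominator = ground / map = 4300000 / 8.2 ≈ 524390; RF = 1:524390

1:524390


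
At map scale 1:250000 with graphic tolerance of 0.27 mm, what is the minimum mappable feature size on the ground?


ground = 0.27 mm * 250000 / 1000 = 67.5 m

67.5 m


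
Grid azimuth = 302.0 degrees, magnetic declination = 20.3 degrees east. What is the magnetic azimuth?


magnetic azimuth = grid azimuth - declination (east +ve)
mag_az = 302.0 - 20.3 = 281.7 degrees

281.7 degrees


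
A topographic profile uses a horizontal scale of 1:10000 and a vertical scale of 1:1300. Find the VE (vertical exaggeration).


VE = horizontal_scale / vertical_scale = 10000 / 1300 ≈ 7.7

7.7x


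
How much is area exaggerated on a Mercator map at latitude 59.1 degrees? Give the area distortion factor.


area_distortion = 1/cos^2(59.1) = 3.792

3.792


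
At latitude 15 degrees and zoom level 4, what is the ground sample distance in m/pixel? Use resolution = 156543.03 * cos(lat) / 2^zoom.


res = 156543.03 * cos(15) / 2^4 = 156543.03 * 0.96592583 / 16 = 9450.56 m/pixel

9450.56 m/pixel


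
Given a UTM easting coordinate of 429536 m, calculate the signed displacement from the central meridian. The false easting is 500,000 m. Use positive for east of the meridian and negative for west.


displacement = 429536 - 500000 = -70464 m

-70464 m


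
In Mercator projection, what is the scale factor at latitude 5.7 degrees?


SF = 1 / cos(5.7) = 1 / 0.995056 = 1.005

1.005


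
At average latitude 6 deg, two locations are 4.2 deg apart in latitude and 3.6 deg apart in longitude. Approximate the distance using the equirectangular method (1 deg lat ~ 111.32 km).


dlat_km = 4.2 * 111.32 = 467.544
dlon_km = 3.6 * 111.32 * cos(6) ≈ 398.557
dist = sqrt(467.544^2 + 398.557^2) ≈ 614.4 km

614.4 km


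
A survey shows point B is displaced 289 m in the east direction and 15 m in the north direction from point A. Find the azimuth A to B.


az = atan2(289, 15) = 87.0 deg
adjusted to 0-360: 87.0 degrees

87.0 degrees


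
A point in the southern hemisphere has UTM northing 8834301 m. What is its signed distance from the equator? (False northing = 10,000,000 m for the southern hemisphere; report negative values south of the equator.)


For southern: actual = 8834301 - 10000000 = -1165699 m

-1165699 m


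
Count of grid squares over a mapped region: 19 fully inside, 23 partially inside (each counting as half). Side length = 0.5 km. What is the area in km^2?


effective squares = 19 + 23 * 0.5 = 30.5
area = 30.5 * 0.25 = 7.625 km^2

7.625 km^2


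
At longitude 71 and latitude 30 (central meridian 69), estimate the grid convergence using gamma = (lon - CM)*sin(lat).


gamma = (71 - 69) * sin(30) = 2 * 0.5 = 1.0 degrees

1.0 degrees


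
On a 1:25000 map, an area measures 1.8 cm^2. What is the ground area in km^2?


ground_area = 1.8 * (25000/100)^2 = 112500.0 m^2 = 0.1125 km^2 ≈ 0.113 km^2

0.113 km^2


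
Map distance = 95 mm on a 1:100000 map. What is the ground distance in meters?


ground = 95 mm * 100000 / 1000 = 9500.0 m

9500.0 m


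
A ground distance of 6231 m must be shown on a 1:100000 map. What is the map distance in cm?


map_cm = 6231 * 100 / 100000 = 6.231 cm ≈ 6.23 cm

6.23 cm


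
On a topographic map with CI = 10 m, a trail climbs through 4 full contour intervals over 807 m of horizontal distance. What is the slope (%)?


elevation change = 4 * 10 = 40 m
slope = 40 / 807 * 100 = 5.0%

5.0%


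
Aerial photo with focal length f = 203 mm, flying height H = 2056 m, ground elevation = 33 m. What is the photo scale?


scale = f / (H - h) = 203 mm / 2023 m = 203 / 2023000 = 1:9966

1:9966


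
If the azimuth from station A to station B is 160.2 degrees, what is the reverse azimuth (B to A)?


back azimuth = (160.2 + 180) mod 360 = 340.2 degrees

340.2 degrees


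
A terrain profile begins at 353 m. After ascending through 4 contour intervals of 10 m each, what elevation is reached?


elevation = 353 + 4 * 10 = 393 m

393 m


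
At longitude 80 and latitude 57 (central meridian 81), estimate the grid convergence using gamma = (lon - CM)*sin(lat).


gamma = (80 - 81) * sin(57) = -1 * 0.838671 = -0.839 degrees

-0.839 degrees


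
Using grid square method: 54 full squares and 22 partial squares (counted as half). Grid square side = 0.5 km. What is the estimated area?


effective squares = 54 + 22 * 0.5 = 65.0
area = 65.0 * 0.25 = 16.25 km^2

16.25 km^2


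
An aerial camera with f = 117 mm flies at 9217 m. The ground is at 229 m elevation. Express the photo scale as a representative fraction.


scale = f / (H - h) = 117 mm / 8988 m = 117 / 8988000 = 1:76821

1:76821


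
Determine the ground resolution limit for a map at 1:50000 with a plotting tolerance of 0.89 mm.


ground = 0.89 mm * 50000 / 1000 = 44.5 m

44.5 m


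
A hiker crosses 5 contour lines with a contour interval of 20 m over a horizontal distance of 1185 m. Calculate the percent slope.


elevation change = 5 * 20 = 100 m
slope = 100 / 1185 * 100 = 8.4%

8.4%


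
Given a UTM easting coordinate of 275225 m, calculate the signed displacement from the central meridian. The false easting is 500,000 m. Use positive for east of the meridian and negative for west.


displacement = 275225 - 500000 = -224775 m

-224775 m


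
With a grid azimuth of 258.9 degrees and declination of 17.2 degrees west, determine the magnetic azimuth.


magnetic azimuth = grid azimuth - declination (east +ve)
mag_az = 258.9 - -17.2 = 276.1 degrees

276.1 degrees


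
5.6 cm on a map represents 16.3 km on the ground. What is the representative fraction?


ground = 16.3 km = 1630000 cm; RF denominator = ground / map = 1630000 / 5.6 ≈ 291071; RF = 1:291071

1:291071


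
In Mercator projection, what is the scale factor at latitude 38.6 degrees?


SF = 1 / cos(38.6) = 1 / 0.78152 = 1.28

1.28


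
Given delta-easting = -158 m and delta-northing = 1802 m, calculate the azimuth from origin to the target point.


az = atan2(-158, 1802) = -5.0 deg
adjusted to 0-360: 355.0 degrees

355.0 degrees


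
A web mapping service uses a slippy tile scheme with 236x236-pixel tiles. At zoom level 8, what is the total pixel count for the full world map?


tiles per axis = 2^8 = 256
total tiles = 256^2 = 65536
pixels per axis = 256 * 236 = 60416
total pixels = 60416^2 = 3650093056

3650093056 pixels


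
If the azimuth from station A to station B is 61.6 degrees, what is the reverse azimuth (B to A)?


back azimuth = (61.6 + 180) mod 360 = 241.6 degrees

241.6 degrees


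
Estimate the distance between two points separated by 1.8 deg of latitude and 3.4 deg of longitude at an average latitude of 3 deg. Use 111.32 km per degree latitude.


dlat_km = 1.8 * 111.32 = 200.376
dlon_km = 3.4 * 111.32 * cos(3) ≈ 377.969
dist = sqrt(200.376^2 + 377.969^2) ≈ 427.8 km

427.8 km


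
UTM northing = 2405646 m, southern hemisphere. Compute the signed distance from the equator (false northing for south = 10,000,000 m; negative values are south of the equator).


For southern: actual = 2405646 - 10000000 = -7594354 m

-7594354 m


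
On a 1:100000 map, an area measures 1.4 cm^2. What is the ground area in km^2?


ground_area = 1.4 * (100000/100)^2 = 1400000.0 m^2 = 1.4 km^2

1.4 km^2


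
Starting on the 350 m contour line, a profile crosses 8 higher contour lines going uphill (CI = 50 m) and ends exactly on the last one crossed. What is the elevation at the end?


elevation = 350 + 8 * 50 = 750 m

750 m


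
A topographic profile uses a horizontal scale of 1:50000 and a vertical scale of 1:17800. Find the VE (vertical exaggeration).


VE = horizontal_scale / vertical_scale = 50000 / 17800 ≈ 2.8

2.8x


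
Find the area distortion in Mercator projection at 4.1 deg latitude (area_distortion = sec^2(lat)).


area_distortion = 1/cos^2(4.1) = 1.005

1.005


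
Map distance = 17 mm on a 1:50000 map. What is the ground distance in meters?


ground = 17 mm * 50000 / 1000 = 850.0 m

850.0 m


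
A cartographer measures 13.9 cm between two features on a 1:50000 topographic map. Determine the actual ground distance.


ground = 13.9 cm * 50000 / 100 = 6950.0 m = 6.95 km

6.95 km


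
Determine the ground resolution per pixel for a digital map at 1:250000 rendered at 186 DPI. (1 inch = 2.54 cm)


pixel_cm = 2.54 / 186 ≈ 0.013656 cm
ground = pixel_cm * 250000 / 100 = 2.54 * 250000 / (186 * 100) = 635000 / 18600 ≈ 34.14 m

34.14 m


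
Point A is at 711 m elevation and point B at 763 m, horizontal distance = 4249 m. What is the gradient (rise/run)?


gradient = (763 - 711) / 4249 = 52 / 4249 = 0.0122

0.0122


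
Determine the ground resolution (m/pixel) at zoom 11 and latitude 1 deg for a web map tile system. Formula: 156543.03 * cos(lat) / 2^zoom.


res = 156543.03 * cos(1) / 2^11 = 156543.03 * 0.9998477 / 2048 = 76.43 m/pixel

76.43 m/pixel


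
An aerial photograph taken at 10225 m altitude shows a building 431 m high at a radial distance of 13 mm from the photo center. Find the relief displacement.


d = h * r / H = 431 * 13 / 10225 = 0.55 mm

0.55 mm


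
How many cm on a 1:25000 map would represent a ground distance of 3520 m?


map_cm = 3520 * 100 / 25000 = 14.08 cm

14.08 cm


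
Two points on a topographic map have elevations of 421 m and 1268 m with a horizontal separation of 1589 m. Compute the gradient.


gradient = (1268 - 421) / 1589 = 847 / 1589 = 0.533

0.533


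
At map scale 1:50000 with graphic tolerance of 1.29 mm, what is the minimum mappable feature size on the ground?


ground = 1.29 mm * 50000 / 1000 = 64.5 m

64.5 m


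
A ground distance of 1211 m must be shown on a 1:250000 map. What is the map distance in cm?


map_cm = 1211 * 100 / 250000 = 0.4844 cm ≈ 0.48 cm

0.48 cm


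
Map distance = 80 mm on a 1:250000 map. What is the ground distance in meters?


ground = 80 mm * 250000 / 1000 = 20000.0 m

20000.0 m


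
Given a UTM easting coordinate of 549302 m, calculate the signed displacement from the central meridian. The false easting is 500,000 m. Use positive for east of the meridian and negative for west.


displacement = 549302 - 500000 = 49302 m

49302 m


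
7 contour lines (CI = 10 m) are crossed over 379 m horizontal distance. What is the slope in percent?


elevation change = 7 * 10 = 70 m
slope = 70 / 379 * 100 = 18.5%

18.5%


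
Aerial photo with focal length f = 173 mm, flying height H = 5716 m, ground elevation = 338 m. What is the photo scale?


scale = f / (H - h) = 173 mm / 5378 m = 173 / 5378000 = 1:31087

1:31087


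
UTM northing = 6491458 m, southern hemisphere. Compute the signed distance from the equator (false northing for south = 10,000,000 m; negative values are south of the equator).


For southern: actual = 6491458 - 10000000 = -3508542 m

-3508542 m


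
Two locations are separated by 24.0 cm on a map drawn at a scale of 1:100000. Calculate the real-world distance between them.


ground = 24.0 cm * 100000 / 100 = 24000.0 m = 24.0 km

24.0 km


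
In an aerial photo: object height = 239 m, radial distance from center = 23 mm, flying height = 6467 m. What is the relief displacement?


d = h * r / H = 239 * 23 / 6467 = 0.85 mm

0.85 mm


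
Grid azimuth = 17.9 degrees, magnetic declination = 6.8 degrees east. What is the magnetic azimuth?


magnetic azimuth = grid azimuth - declination (east +ve)
mag_az = 17.9 - 6.8 = 11.1 degrees

11.1 degrees


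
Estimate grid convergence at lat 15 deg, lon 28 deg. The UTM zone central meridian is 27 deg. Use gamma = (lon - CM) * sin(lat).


gamma = (28 - 27) * sin(15) = 1 * 0.258819 = 0.259 degrees

0.259 degrees


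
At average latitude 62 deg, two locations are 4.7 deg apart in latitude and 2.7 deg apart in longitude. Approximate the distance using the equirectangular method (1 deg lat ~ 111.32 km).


dlat_km = 4.7 * 111.32 = 523.204
dlon_km = 2.7 * 111.32 * cos(62) ≈ 141.106
dist = sqrt(523.204^2 + 141.106^2) ≈ 541.9 km

541.9 km


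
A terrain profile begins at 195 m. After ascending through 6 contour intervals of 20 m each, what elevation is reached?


elevation = 195 + 6 * 20 = 315 m

315 m


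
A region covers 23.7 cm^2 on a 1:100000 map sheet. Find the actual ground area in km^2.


ground_area = 23.7 * (100000/100)^2 = 23700000.0 m^2 = 23.7 km^2

23.7 km^2


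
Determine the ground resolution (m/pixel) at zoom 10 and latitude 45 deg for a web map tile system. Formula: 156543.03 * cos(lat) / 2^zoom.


res = 156543.03 * cos(45) / 2^10 = 156543.03 * 0.70710678 / 1024 = 108.1 m/pixel

108.1 m/pixel


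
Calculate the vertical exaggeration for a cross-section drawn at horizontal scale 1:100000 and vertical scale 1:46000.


VE = horizontal_scale / vertical_scale = 100000 / 46000 ≈ 2.2

2.2x


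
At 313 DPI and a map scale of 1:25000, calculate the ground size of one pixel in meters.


pixel_cm = 2.54 / 313 ≈ 0.008115 cm
ground = pixel_cm * 25000 / 100 = 2.54 * 25000 / (313 * 100) = 63500 / 31300 ≈ 2.03 m

2.03 m


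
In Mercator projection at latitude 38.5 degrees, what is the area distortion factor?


area_distortion = 1/cos^2(38.5) = 1.633

1.633


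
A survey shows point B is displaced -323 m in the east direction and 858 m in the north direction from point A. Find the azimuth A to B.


az = atan2(-323, 858) = -20.6 deg
adjusted to 0-360: 339.4 degrees

339.4 degrees


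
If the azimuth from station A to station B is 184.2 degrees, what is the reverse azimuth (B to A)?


back azimuth = (184.2 + 180) mod 360 = 4.2 degrees

4.2 degrees


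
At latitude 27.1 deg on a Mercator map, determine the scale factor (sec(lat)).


SF = 1 / cos(27.1) = 1 / 0.890213 = 1.123

1.123


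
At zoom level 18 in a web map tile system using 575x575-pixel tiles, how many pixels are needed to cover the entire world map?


tiles per axis = 2^18 = 262144
total tiles = 262144^2 = 68719476736
pixels per axis = 262144 * 575 = 150732800
total pixels = 150732800^2 = 22720376995840000

22720376995840000 pixels


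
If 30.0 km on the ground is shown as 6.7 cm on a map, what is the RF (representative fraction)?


ground = 30.0 km = 3000000 cm; RF denominator = ground / map = 3000000 / 6.7 ≈ 447761; RF = 1:447761

1:447761


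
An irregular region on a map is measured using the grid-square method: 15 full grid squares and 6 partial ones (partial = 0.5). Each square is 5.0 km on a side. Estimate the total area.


effective squares = 15 + 6 * 0.5 = 18.0
area = 18.0 * 25.0 = 450.0 km^2

450.0 km^2


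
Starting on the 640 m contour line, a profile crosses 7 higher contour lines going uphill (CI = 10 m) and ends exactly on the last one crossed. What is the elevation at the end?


elevation = 640 + 7 * 10 = 710 m

710 m


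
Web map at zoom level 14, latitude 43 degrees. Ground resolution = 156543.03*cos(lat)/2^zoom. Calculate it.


res = 156543.03 * cos(43) / 2^14 = 156543.03 * 0.7313537 / 16384 = 6.99 m/pixel

6.99 m/pixel


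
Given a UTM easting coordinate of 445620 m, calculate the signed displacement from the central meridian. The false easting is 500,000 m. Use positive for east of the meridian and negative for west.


displacement = 445620 - 500000 = -54380 m

-54380 m


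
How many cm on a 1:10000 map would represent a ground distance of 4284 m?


map_cm = 4284 * 100 / 10000 = 42.84 cm

42.84 cm


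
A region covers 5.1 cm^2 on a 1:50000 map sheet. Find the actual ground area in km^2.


ground_area = 5.1 * (50000/100)^2 = 1275000.0 m^2 = 1.275 km^2

1.275 km^2


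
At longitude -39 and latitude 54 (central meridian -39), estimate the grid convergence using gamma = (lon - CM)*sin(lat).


gamma = (-39 - -39) * sin(54) = 0 * 0.809017 = 0.0 degrees

0.0 degrees


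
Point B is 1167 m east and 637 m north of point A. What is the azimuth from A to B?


az = atan2(1167, 637) = 61.4 deg
adjusted to 0-360: 61.4 degrees

61.4 degrees


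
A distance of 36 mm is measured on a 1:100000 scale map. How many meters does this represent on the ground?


ground = 36 mm * 100000 / 1000 = 3600.0 m

3600.0 m


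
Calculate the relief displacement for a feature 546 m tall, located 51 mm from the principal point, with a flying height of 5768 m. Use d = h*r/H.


d = h * r / H = 546 * 51 / 5768 = 4.83 mm

4.83 mm


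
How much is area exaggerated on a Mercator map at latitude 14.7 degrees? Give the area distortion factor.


area_distortion = 1/cos^2(14.7) = 1.069

1.069


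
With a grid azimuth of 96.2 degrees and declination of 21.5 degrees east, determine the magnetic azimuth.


magnetic azimuth = grid azimuth - declination (east +ve)
mag_az = 96.2 - 21.5 = 74.7 degrees

74.7 degrees


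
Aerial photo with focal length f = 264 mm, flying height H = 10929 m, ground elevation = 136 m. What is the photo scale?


scale = f / (H - h) = 264 mm / 10793 m = 264 / 10793000 = 1:40883

1:40883


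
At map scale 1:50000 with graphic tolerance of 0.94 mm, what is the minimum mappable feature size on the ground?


ground = 0.94 mm * 50000 / 1000 = 47.0 m

47.0 m


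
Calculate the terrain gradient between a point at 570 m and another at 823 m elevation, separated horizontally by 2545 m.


gradient = (823 - 570) / 2545 = 253 / 2545 = 0.0994

0.0994


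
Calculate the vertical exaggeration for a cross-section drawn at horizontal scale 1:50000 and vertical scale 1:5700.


VE = horizontal_scale / vertical_scale = 50000 / 5700 ≈ 8.8

8.8x


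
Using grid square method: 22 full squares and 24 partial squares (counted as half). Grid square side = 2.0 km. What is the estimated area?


effective squares = 22 + 24 * 0.5 = 34.0
area = 34.0 * 4.0 = 136.0 km^2

136.0 km^2


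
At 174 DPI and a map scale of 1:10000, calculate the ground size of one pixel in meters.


pixel_cm = 2.54 / 174 ≈ 0.014598 cm
ground = pixel_cm * 10000 / 100 = 2.54 * 10000 / (174 * 100) = 25400 / 17400 ≈ 1.46 m

1.46 m


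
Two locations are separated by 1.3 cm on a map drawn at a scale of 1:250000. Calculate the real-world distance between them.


ground = 1.3 cm * 250000 / 100 = 3250.0 m = 3.25 km

3.25 km


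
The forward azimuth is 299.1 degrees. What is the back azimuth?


back azimuth = (299.1 + 180) mod 360 = 119.1 degrees

119.1 degrees


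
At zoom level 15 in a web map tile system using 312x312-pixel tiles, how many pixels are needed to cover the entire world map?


tiles per axis = 2^15 = 32768
total tiles = 32768^2 = 1073741824
pixels per axis = 32768 * 312 = 10223616
total pixels = 10223616^2 = 104522324115456

104522324115456 pixels


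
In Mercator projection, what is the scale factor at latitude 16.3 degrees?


SF = 1 / cos(16.3) = 1 / 0.959805 = 1.042

1.042


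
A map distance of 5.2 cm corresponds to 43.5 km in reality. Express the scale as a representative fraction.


ground = 43.5 km = 4350000 cm; RF denominator = ground / map = 4350000 / 5.2 ≈ 836538; RF = 1:836538

1:836538


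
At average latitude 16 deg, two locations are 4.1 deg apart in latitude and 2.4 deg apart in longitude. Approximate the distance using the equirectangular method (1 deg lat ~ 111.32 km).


dlat_km = 4.1 * 111.32 = 456.412
dlon_km = 2.4 * 111.32 * cos(16) ≈ 256.818
dist = sqrt(456.412^2 + 256.818^2) ≈ 523.7 km

523.7 km


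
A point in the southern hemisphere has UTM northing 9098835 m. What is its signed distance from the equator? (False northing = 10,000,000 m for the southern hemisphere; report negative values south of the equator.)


For southern: actual = 9098835 - 10000000 = -901165 m

-901165 m


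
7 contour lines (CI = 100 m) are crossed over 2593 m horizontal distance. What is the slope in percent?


elevation change = 7 * 100 = 700 m
slope = 700 / 2593 * 100 = 27.0%

27.0%


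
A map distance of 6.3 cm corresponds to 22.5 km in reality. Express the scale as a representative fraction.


ground = 22.5 km = 2250000 cm; RF denominator = ground / map = 2250000 / 6.3 ≈ 357143; RF = 1:357143

1:357143


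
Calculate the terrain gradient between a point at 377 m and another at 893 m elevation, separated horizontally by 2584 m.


gradient = (893 - 377) / 2584 = 516 / 2584 = 0.1997

0.1997


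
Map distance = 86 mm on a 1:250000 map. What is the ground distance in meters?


ground = 86 mm * 250000 / 1000 = 21500.0 m

21500.0 m


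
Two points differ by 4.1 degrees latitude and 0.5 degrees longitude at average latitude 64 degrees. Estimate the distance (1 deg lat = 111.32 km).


dlat_km = 4.1 * 111.32 = 456.412
dlon_km = 0.5 * 111.32 * cos(64) ≈ 24.4
dist = sqrt(456.412^2 + 24.4^2) ≈ 457.1 km

457.1 km


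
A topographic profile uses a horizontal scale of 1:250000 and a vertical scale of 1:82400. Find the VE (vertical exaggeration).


VE = horizontal_scale / vertical_scale = 250000 / 82400 ≈ 3.0

3.0x


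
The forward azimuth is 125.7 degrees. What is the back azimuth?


back azimuth = (125.7 + 180) mod 360 = 305.7 degrees

305.7 degrees


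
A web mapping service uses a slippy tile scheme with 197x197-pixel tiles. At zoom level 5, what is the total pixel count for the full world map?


tiles per axis = 2^5 = 32
total tiles = 32^2 = 1024
pixels per axis = 32 * 197 = 6304
total pixels = 6304^2 = 39740416

39740416 pixels


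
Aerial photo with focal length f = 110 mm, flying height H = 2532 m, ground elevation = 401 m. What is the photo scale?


scale = f / (H - h) = 110 mm / 2131 m = 110 / 2131000 = 1:19373

1:19373


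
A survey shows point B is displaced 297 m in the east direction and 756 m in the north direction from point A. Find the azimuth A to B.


az = atan2(297, 756) = 21.4 deg
adjusted to 0-360: 21.4 degrees

21.4 degrees


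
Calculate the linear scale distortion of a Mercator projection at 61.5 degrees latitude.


SF = 1 / cos(61.5) = 1 / 0.477159 = 2.096

2.096


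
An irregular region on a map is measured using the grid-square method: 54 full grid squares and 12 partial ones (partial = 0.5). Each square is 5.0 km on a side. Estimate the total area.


effective squares = 54 + 12 * 0.5 = 60.0
area = 60.0 * 25.0 = 1500.0 km^2

1500.0 km^2


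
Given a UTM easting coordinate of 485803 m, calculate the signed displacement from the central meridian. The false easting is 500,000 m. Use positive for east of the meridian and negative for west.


displacement = 485803 - 500000 = -14197 m

-14197 m


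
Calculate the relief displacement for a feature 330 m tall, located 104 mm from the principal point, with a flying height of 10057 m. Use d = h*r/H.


d = h * r / H = 330 * 104 / 10057 = 3.41 mm

3.41 mm


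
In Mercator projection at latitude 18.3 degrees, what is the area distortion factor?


area_distortion = 1/cos^2(18.3) = 1.109

1.109


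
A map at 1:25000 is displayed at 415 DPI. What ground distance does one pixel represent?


pixel_cm = 2.54 / 415 ≈ 0.00612 cm
ground = pixel_cm * 25000 / 100 = 2.54 * 25000 / (415 * 100) = 63500 / 41500 ≈ 1.53 m

1.53 m


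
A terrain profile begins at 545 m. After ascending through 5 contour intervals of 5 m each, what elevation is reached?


elevation = 545 + 5 * 5 = 570 m

570 m


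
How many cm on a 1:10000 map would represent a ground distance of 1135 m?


map_cm = 1135 * 100 / 10000 = 11.35 cm

11.35 cm


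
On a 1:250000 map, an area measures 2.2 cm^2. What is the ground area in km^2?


ground_area = 2.2 * (250000/100)^2 = 13750000.0 m^2 = 13.75 km^2

13.75 km^2


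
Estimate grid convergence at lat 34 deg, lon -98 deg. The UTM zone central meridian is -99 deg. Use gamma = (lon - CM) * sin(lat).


gamma = (-98 - -99) * sin(34) = 1 * 0.559193 = 0.559 degrees

0.559 degrees


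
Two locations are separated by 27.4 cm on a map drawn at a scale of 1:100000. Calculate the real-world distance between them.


ground = 27.4 cm * 100000 / 100 = 27400.0 m = 27.4 km

27.4 km


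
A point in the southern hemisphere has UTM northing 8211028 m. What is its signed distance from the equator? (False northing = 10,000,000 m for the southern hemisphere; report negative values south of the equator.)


For southern: actual = 8211028 - 10000000 = -1788972 m

-1788972 m


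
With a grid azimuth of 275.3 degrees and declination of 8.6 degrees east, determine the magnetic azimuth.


magnetic azimuth = grid azimuth - declination (east +ve)
mag_az = 275.3 - 8.6 = 266.7 degrees

266.7 degrees


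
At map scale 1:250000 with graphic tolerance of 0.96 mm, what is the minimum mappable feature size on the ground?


ground = 0.96 mm * 250000 / 1000 = 240.0 m

240.0 m


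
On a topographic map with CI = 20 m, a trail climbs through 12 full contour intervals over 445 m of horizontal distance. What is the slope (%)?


elevation change = 12 * 20 = 240 m
slope = 240 / 445 * 100 = 53.9%

53.9%


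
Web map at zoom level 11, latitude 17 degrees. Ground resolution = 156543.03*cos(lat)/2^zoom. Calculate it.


res = 156543.03 * cos(17) / 2^11 = 156543.03 * 0.95630476 / 2048 = 73.1 m/pixel

73.1 m/pixel


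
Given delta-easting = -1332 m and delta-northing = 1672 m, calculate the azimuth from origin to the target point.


az = atan2(-1332, 1672) = -38.5 deg
adjusted to 0-360: 321.5 degrees

321.5 degrees


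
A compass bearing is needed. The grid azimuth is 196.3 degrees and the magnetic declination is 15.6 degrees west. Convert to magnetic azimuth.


magnetic azimuth = grid azimuth - declination (east +ve)
mag_az = 196.3 - -15.6 = 211.9 degrees

211.9 degrees


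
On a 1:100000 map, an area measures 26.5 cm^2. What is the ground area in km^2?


ground_area = 26.5 * (100000/100)^2 = 26500000.0 m^2 = 26.5 km^2

26.5 km^2


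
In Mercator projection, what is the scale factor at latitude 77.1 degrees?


SF = 1 / cos(77.1) = 1 / 0.22325 = 4.479

4.479


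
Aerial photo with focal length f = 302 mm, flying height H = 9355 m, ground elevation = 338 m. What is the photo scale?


scale = f / (H - h) = 302 mm / 9017 m = 302 / 9017000 = 1:29858

1:29858


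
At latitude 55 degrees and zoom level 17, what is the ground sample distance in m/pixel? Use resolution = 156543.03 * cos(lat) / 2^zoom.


res = 156543.03 * cos(55) / 2^17 = 156543.03 * 0.57357644 / 131072 = 0.69 m/pixel

0.69 m/pixel


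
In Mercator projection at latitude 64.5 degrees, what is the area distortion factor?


area_distortion = 1/cos^2(64.5) = 5.395

5.395


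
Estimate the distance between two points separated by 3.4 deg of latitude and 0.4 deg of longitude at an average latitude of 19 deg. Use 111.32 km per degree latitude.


dlat_km = 3.4 * 111.32 = 378.488
dlon_km = 0.4 * 111.32 * cos(19) ≈ 42.102
dist = sqrt(378.488^2 + 42.102^2) ≈ 380.8 km

380.8 km


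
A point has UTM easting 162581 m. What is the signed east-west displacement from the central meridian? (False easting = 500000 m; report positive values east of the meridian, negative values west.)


displacement = 162581 - 500000 = -337419 m

-337419 m


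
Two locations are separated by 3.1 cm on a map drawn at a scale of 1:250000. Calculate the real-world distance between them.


ground = 3.1 cm * 250000 / 100 = 7750.0 m = 7.75 km

7.75 km


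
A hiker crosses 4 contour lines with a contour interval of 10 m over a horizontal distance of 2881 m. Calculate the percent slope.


elevation change = 4 * 10 = 40 m
slope = 40 / 2881 * 100 = 1.4%

1.4%


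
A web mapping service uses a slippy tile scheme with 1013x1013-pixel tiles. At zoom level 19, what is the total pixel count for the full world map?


tiles per axis = 2^19 = 524288
total tiles = 524288^2 = 274877906944
pixels per axis = 524288 * 1013 = 531103744
total pixels = 531103744^2 = 282071186890817536

282071186890817536 pixels


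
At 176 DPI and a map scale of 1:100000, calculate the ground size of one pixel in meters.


pixel_cm = 2.54 / 176 ≈ 0.014432 cm
ground = pixel_cm * 100000 / 100 = 2.54 * 100000 / (176 * 100) = 254000 / 17600 ≈ 14.43 m

14.43 m


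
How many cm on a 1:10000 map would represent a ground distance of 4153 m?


map_cm = 4153 * 100 / 10000 = 41.53 cm

41.53 cm


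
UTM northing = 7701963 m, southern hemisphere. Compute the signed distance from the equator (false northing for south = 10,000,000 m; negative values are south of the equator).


For southern: actual = 7701963 - 10000000 = -2298037 m

-2298037 m


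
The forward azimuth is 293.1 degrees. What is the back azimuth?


back azimuth = (293.1 + 180) mod 360 = 113.1 degrees

113.1 degrees


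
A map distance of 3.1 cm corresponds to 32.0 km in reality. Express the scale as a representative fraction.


ground = 32.0 km = 3200000 cm; RF denominator = ground / map = 3200000 / 3.1 ≈ 1032258; RF = 1:1032258

1:1032258


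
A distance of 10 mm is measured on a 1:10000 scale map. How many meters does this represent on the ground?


ground = 10 mm * 10000 / 1000 = 100.0 m

100.0 m


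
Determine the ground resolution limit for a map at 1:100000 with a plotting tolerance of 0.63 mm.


ground = 0.63 mm * 100000 / 1000 = 63.0 m

63.0 m


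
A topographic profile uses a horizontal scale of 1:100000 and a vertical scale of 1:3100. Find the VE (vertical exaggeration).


VE = horizontal_scale / vertical_scale = 100000 / 3100 ≈ 32.3

32.3x


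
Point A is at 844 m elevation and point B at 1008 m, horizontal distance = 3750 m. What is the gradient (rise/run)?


gradient = (1008 - 844) / 3750 = 164 / 3750 = 0.0437

0.0437


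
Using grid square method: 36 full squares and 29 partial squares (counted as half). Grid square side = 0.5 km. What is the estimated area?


effective squares = 36 + 29 * 0.5 = 50.5
area = 50.5 * 0.25 = 12.625 km^2

12.625 km^2


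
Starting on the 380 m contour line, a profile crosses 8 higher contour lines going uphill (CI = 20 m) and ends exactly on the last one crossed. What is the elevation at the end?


elevation = 380 + 8 * 20 = 540 m

540 m


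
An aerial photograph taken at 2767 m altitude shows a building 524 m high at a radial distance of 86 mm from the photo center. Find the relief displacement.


d = h * r / H = 524 * 86 / 2767 = 16.29 mm

16.29 mm


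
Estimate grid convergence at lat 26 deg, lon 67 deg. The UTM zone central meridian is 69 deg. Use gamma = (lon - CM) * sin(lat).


gamma = (67 - 69) * sin(26) = -2 * 0.438371 = -0.877 degrees

-0.877 degrees


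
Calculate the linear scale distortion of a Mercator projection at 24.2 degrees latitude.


SF = 1 / cos(24.2) = 1 / 0.91212 = 1.096

1.096
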